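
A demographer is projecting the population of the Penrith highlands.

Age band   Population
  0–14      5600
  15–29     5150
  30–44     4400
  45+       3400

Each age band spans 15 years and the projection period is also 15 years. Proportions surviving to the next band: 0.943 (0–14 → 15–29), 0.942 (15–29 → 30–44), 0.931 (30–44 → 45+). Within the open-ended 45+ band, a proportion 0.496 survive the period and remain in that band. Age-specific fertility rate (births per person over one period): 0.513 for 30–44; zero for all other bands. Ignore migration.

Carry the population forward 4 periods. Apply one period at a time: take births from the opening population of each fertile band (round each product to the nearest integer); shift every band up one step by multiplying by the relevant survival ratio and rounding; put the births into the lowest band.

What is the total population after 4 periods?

11628

Period 1:
Births: 4400 × 0.513 = 2257
15–29: 5600 × 0.943 = 5281
30–44: 5150 × 0.942 = 4851
45+: 4400 × 0.931 + 3400 × 0.496 = 4096 + 1686 = 5782
→ [2257, 5281, 4851, 5782]
Period 2:
Births: 4851 × 0.513 = 2489
15–29: 2257 × 0.943 = 2128
30–44: 5281 × 0.942 = 4975
45+: 4851 × 0.931 + 5782 × 0.496 = 4516 + 2868 = 7384
→ [2489, 2128, 4975, 7384]
Period 3:
Births: 4975 × 0.513 = 2552
15–29: 2489 × 0.943 = 2347
30–44: 2128 × 0.942 = 2005
45+: 4975 × 0.931 + 7384 × 0.496 = 4632 + 3662 = 8294
→ [2552, 2347, 2005, 8294]
Period 4:
Births: 2005 × 0.513 = 1029
15–29: 2552 × 0.943 = 2407
30–44: 2347 × 0.942 = 2211
45+: 2005 × 0.931 + 8294 × 0.496 = 1867 + 4114 = 5981
→ [1029, 2407, 2211, 5981]
Total after period 4: 1029 + 2407 + 2211 + 5981 = 11628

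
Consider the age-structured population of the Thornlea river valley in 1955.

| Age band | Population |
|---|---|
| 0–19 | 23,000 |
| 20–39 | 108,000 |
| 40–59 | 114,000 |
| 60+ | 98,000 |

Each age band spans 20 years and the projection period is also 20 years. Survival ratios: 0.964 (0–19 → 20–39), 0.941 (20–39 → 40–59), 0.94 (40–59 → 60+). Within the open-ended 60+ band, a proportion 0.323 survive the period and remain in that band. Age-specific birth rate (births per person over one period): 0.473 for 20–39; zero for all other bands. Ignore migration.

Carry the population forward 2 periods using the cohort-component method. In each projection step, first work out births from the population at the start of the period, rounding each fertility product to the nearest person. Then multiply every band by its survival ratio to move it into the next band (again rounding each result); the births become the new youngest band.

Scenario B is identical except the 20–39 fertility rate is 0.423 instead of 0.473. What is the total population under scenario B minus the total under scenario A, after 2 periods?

Let group 1 be 0–19 through group 4 = 60+.
After projecting period 1:
Births: 108000 × 0.473 = 51084
Group 2: 23000 × 0.964 = 22172
Group 3: 108000 × 0.941 = 101628
Group 4: 114000 × 0.94 + 98000 × 0.323 = 107160 + 31654 = 138814
End of period: [51084, 22172, 101628, 138814]
After projecting period 2:
Births: 22172 × 0.473 = 10487
Group 2: 51084 × 0.964 = 49245
Group 3: 22172 × 0.941 = 20864
Group 4: 101628 × 0.94 + 138814 × 0.323 = 95530 + 44837 = 140367
End of period: [10487, 49245, 20864, 140367]
Scenario A total after 2 periods: 220963
Scenario B projection —
After projecting period 1:
Births: 108000 × 0.423 = 45684
Group 2: 23000 × 0.964 = 22172
Group 3: 108000 × 0.941 = 101628
Group 4: 114000 × 0.94 + 98000 × 0.323 = 107160 + 31654 = 138814
End of period: [45684, 22172, 101628, 138814]
After projecting period 2:
Births: 22172 × 0.423 = 9379
Group 2: 45684 × 0.964 = 44039
Group 3: 22172 × 0.941 = 20864
Group 4: 101628 × 0.94 + 138814 × 0.323 = 95530 + 44837 = 140367
End of period: [9379, 44039, 20864, 140367]
Scenario B total after 2 periods: 214649
Difference B − A = 214649 − 220963 = -6314

-6314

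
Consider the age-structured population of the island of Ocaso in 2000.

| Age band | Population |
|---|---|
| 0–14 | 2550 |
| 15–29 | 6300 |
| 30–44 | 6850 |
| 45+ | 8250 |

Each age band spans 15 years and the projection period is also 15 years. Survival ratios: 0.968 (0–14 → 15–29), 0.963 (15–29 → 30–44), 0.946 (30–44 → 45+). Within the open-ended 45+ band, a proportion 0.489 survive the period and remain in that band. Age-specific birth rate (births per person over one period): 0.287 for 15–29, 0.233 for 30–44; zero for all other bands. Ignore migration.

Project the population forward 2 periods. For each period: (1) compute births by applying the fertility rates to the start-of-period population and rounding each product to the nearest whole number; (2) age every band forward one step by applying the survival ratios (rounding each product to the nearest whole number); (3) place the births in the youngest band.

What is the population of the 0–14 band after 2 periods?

After projecting period 1:
Births: 6300 × 0.287 = 1808  |  6850 × 0.233 = 1596 ⇒ total 3404
15–29: 2550 × 0.968 = 2468
30–44: 6300 × 0.963 = 6067
45+: 6850 × 0.946 + 8250 × 0.489 = 6480 + 4034 = 10514
Population now: 0–14=3404, 15–29=2468, 30–44=6067, 45+=10514
After projecting period 2:
Births: 2468 × 0.287 = 708  |  6067 × 0.233 = 1414 ⇒ total 2122
15–29: 3404 × 0.968 = 3295
30–44: 2468 × 0.963 = 2377
45+: 6067 × 0.946 + 10514 × 0.489 = 5739 + 5141 = 10880
Population now: 0–14=2122, 15–29=3295, 30–44=2377, 45+=10880

2122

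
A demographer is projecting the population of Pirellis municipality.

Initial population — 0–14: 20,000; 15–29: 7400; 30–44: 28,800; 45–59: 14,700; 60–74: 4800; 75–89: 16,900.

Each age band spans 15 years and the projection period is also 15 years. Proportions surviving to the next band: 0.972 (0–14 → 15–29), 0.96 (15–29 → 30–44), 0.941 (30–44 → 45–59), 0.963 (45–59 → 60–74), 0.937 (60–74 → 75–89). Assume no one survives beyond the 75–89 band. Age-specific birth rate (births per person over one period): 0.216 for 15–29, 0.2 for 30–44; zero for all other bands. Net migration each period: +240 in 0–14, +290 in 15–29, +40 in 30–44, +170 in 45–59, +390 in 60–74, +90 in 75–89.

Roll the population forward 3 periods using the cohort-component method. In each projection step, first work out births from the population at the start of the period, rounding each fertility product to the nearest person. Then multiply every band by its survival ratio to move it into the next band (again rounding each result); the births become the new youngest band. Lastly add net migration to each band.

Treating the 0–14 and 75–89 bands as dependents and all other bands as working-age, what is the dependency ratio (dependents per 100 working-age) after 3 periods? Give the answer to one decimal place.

79.8

[period 1]
Births: 7400 * 0.216 = 1598  |  28800 * 0.2 = 5760 — total 7358
15–29: 20000 * 0.972 = 19440
30–44: 7400 * 0.96 = 7104
45–59: 28800 * 0.941 = 27101
60–74: 14700 * 0.963 = 14156
75–89: 4800 * 0.937 = 4498
Net migration: 0–14 + 240 → 7598; 15–29 + 290 → 19730; 30–44 + 40 → 7144; 45–59 + 170 → 27271; 60–74 + 390 → 14546; 75–89 + 90 → 4588
→ [7598, 19730, 7144, 27271, 14546, 4588]
[period 2]
Births: 19730 * 0.216 = 4262  |  7144 * 0.2 = 1429 — total 5691
15–29: 7598 * 0.972 = 7385
30–44: 19730 * 0.96 = 18941
45–59: 7144 * 0.941 = 6723
60–74: 27271 * 0.963 = 26262
75–89: 14546 * 0.937 = 13630
Net migration: 0–14 + 240 → 5931; 15–29 + 290 → 7675; 30–44 + 40 → 18981; 45–59 + 170 → 6893; 60–74 + 390 → 26652; 75–89 + 90 → 13720
→ [5931, 7675, 18981, 6893, 26652, 13720]
[period 3]
Births: 7675 * 0.216 = 1658  |  18981 * 0.2 = 3796 — total 5454
15–29: 5931 * 0.972 = 5765
30–44: 7675 * 0.96 = 7368
45–59: 18981 * 0.941 = 17861
60–74: 6893 * 0.963 = 6638
75–89: 26652 * 0.937 = 24973
Net migration: 0–14 + 240 → 5694; 15–29 + 290 → 6055; 30–44 + 40 → 7408; 45–59 + 170 → 18031; 60–74 + 390 → 7028; 75–89 + 90 → 25063
→ [5694, 6055, 7408, 18031, 7028, 25063]
Dependents (band 0–14 + band 75–89) = 5694 + 25063 = 30757; working-age = 38522; ratio = 30757/38522 × 100 = 79.8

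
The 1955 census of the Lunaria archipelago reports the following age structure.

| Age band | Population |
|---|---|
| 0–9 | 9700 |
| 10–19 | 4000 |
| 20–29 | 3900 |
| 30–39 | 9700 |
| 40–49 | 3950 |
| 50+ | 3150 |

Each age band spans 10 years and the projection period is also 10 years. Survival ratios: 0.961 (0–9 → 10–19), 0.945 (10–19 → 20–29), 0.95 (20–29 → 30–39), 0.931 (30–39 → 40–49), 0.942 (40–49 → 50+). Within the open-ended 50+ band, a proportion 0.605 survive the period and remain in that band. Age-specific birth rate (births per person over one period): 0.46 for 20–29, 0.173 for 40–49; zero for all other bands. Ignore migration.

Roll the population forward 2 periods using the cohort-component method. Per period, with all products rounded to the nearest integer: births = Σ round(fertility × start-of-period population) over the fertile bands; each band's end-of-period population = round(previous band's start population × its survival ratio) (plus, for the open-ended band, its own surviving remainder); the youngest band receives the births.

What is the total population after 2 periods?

33441

Let group 1 be 0–9 through group 6 = 50+.
[period 1]
Births: 3900 * 0.46 = 1794, 3950 * 0.173 = 683 → total 2477
Group 2: 9700 * 0.961 = 9322
Group 3: 4000 * 0.945 = 3780
Group 4: 3900 * 0.95 = 3705
Group 5: 9700 * 0.931 = 9031
Group 6: 3950 * 0.942 + 3150 * 0.605 = 3721 + 1906 = 5627
Population now: 0–9=2477, 10–19=9322, 20–29=3780, 30–39=3705, 40–49=9031, 50+=5627
[period 2]
Births: 3780 * 0.46 = 1739, 9031 * 0.173 = 1562 → total 3301
Group 2: 2477 * 0.961 = 2380
Group 3: 9322 * 0.945 = 8809
Group 4: 3780 * 0.95 = 3591
Group 5: 3705 * 0.931 = 3449
Group 6: 9031 * 0.942 + 5627 * 0.605 = 8507 + 3404 = 11911
Population now: 0–9=3301, 10–19=2380, 20–29=8809, 30–39=3591, 40–49=3449, 50+=11911
Total after period 2: 3301 + 2380 + 8809 + 3591 + 3449 + 11911 = 33441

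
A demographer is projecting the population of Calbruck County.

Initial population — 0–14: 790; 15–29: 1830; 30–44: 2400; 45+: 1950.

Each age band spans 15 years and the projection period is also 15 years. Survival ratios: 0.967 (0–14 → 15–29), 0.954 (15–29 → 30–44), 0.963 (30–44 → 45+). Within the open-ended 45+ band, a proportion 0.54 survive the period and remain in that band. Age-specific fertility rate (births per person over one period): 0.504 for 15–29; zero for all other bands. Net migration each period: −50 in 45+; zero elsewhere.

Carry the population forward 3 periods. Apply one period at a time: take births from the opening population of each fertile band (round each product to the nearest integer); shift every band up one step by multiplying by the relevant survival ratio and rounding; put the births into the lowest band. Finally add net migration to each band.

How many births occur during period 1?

922

Call the groups 1 to 4, youngest first.
Period 1.
Births: 1830 * 0.504 = 922
Group 2: 790 * 0.967 = 764
Group 3: 1830 * 0.954 = 1746
Group 4: 2400 * 0.963 + 1950 * 0.54 = 2311 + 1053 = 3364
Net migration: Group 4 − 50 → 3314
Giving 922 / 764 / 1746 / 3314.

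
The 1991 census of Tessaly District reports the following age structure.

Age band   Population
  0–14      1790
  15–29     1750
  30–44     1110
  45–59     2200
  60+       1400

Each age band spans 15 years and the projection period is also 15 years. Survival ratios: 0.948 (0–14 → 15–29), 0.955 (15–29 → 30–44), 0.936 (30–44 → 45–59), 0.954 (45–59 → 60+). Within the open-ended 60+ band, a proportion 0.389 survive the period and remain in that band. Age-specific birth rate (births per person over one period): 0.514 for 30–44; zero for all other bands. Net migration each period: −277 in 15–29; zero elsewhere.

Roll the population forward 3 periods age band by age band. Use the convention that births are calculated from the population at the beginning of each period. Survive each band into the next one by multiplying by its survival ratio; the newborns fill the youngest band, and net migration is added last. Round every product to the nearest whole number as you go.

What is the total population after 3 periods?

5033

(Bands numbered youngest = 1 to oldest = 5.)
Period 1.
Births: 1110 × 0.514 = 571
Band 2: 1790 × 0.948 = 1697
Band 3: 1750 × 0.955 = 1671
Band 4: 1110 × 0.936 = 1039
Band 5: 2200 × 0.954 + 1400 × 0.389 = 2099 + 545 = 2644
Net migration: Band 2 − 277 → 1420
→ [571, 1420, 1671, 1039, 2644]
Period 2.
Births: 1671 × 0.514 = 859
Band 2: 571 × 0.948 = 541
Band 3: 1420 × 0.955 = 1356
Band 4: 1671 × 0.936 = 1564
Band 5: 1039 × 0.954 + 2644 × 0.389 = 991 + 1029 = 2020
Net migration: Band 2 − 277 → 264
→ [859, 264, 1356, 1564, 2020]
Period 3.
Births: 1356 × 0.514 = 697
Band 2: 859 × 0.948 = 814
Band 3: 264 × 0.955 = 252
Band 4: 1356 × 0.936 = 1269
Band 5: 1564 × 0.954 + 2020 × 0.389 = 1492 + 786 = 2278
Net migration: Band 2 − 277 → 537
→ [697, 537, 252, 1269, 2278]
Total after period 3: 697 + 537 + 252 + 1269 + 2278 = 5033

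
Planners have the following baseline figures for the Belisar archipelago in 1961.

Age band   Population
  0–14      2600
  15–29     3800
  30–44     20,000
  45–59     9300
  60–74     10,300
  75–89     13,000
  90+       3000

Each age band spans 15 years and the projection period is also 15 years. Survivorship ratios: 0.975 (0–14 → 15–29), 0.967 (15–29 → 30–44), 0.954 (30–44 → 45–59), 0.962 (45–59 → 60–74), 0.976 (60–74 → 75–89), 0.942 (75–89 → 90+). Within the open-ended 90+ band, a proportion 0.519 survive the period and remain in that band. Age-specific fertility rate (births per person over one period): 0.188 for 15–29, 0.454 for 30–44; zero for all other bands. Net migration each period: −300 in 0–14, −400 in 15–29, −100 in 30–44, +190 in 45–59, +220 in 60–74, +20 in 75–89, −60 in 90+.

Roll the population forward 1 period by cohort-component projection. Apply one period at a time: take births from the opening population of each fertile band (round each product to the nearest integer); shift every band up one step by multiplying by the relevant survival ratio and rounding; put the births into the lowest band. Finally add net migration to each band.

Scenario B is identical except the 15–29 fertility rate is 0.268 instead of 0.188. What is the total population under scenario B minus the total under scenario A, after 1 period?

After projecting period 1:
Births: 3800 × 0.188 = 714  |  20000 × 0.454 = 9080 ⇒ total 9794
15–29: 2600 × 0.975 = 2535
30–44: 3800 × 0.967 = 3675
45–59: 20000 × 0.954 = 19080
60–74: 9300 × 0.962 = 8947
75–89: 10300 × 0.976 = 10053
90+: 13000 × 0.942 + 3000 × 0.519 = 12246 + 1557 = 13803
Net migration: 0–14 − 300 → 9494; 15–29 − 400 → 2135; 30–44 − 100 → 3575; 45–59 + 190 → 19270; 60–74 + 220 → 9167; 75–89 + 20 → 10073; 90+ − 60 → 13743
→ [9494, 2135, 3575, 19270, 9167, 10073, 13743]
Scenario A total after 1 period: 67457
Scenario B projection —
After projecting period 1:
Births: 3800 × 0.268 = 1018  |  20000 × 0.454 = 9080 ⇒ total 10098
15–29: 2600 × 0.975 = 2535
30–44: 3800 × 0.967 = 3675
45–59: 20000 × 0.954 = 19080
60–74: 9300 × 0.962 = 8947
75–89: 10300 × 0.976 = 10053
90+: 13000 × 0.942 + 3000 × 0.519 = 12246 + 1557 = 13803
Net migration: 0–14 − 300 → 9798; 15–29 − 400 → 2135; 30–44 − 100 → 3575; 45–59 + 190 → 19270; 60–74 + 220 → 9167; 75–89 + 20 → 10073; 90+ − 60 → 13743
→ [9798, 2135, 3575, 19270, 9167, 10073, 13743]
Scenario B total after 1 period: 67761
Difference B − A = 67761 − 67457 = 304

304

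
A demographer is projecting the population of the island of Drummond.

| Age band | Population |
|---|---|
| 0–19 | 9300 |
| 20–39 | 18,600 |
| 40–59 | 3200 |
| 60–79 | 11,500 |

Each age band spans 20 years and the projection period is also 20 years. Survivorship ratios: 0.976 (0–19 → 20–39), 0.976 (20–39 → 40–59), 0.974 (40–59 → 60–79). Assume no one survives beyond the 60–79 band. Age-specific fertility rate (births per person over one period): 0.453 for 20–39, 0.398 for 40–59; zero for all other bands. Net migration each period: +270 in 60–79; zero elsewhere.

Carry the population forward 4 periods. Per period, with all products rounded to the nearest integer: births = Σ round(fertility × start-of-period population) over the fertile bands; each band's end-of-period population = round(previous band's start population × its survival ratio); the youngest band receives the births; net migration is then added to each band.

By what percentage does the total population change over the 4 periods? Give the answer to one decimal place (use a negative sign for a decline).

Let band 1 be 0–19 through band 4 = 60–79.
[period 1]
Births: 18600 * 0.453 = 8426, 3200 * 0.398 = 1274 → total 9700
Band 2: 9300 * 0.976 = 9077
Band 3: 18600 * 0.976 = 18154
Band 4: 3200 * 0.974 = 3117
Net migration: Band 4 + 270 → 3387
→ [9700, 9077, 18154, 3387]
[period 2]
Births: 9077 * 0.453 = 4112, 18154 * 0.398 = 7225 → total 11337
Band 2: 9700 * 0.976 = 9467
Band 3: 9077 * 0.976 = 8859
Band 4: 18154 * 0.974 = 17682
Net migration: Band 4 + 270 → 17952
→ [11337, 9467, 8859, 17952]
[period 3]
Births: 9467 * 0.453 = 4289, 8859 * 0.398 = 3526 → total 7815
Band 2: 11337 * 0.976 = 11065
Band 3: 9467 * 0.976 = 9240
Band 4: 8859 * 0.974 = 8629
Net migration: Band 4 + 270 → 8899
→ [7815, 11065, 9240, 8899]
[period 4]
Births: 11065 * 0.453 = 5012, 9240 * 0.398 = 3678 → total 8690
Band 2: 7815 * 0.976 = 7627
Band 3: 11065 * 0.976 = 10799
Band 4: 9240 * 0.974 = 9000
Net migration: Band 4 + 270 → 9270
→ [8690, 7627, 10799, 9270]
Total: 42600 → 36386; change = -6214; percentage change = -14.6%

-14.6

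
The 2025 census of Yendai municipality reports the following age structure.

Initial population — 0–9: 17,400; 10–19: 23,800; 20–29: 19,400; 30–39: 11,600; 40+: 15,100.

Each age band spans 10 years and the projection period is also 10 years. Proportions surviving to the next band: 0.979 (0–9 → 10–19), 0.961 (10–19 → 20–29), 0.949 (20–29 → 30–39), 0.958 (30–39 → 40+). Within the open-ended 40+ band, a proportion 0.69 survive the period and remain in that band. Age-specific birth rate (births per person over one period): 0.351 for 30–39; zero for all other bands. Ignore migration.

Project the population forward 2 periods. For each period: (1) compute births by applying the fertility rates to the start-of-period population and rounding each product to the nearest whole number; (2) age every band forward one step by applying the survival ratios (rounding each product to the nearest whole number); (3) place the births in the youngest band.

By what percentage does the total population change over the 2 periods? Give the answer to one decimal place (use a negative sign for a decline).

Call the groups 1 to 5, youngest first.
After projecting period 1:
Births: 11600 × 0.351 = 4072
Group 2: 17400 × 0.979 = 17035
Group 3: 23800 × 0.961 = 22872
Group 4: 19400 × 0.949 = 18411
Group 5: 11600 × 0.958 + 15100 × 0.69 = 11113 + 10419 = 21532
End of period: [4072, 17035, 22872, 18411, 21532]
After projecting period 2:
Births: 18411 × 0.351 = 6462
Group 2: 4072 × 0.979 = 3986
Group 3: 17035 × 0.961 = 16371
Group 4: 22872 × 0.949 = 21706
Group 5: 18411 × 0.958 + 21532 × 0.69 = 17638 + 14857 = 32495
End of period: [6462, 3986, 16371, 21706, 32495]
Total: 87300 → 81020; change = -6280; percentage change = -7.2%

-7.2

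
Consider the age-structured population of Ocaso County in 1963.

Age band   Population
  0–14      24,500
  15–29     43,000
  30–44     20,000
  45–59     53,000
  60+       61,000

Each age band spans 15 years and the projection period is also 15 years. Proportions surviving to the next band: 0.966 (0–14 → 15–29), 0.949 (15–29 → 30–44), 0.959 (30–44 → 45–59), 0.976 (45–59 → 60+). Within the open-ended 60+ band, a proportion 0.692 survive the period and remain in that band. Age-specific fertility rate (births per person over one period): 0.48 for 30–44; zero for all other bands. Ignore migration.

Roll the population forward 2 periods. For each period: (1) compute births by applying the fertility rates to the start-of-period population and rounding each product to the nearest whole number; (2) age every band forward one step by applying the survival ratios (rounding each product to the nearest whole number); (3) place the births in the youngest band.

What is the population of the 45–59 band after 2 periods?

39134

[period 1]
Births: 20000 * 0.48 = 9600
15–29: 24500 * 0.966 = 23667
30–44: 43000 * 0.949 = 40807
45–59: 20000 * 0.959 = 19180
60+: 53000 * 0.976 + 61000 * 0.692 = 51728 + 42212 = 93940
→ [9600, 23667, 40807, 19180, 93940]
[period 2]
Births: 40807 * 0.48 = 19587
15–29: 9600 * 0.966 = 9274
30–44: 23667 * 0.949 = 22460
45–59: 40807 * 0.959 = 39134
60+: 19180 * 0.976 + 93940 * 0.692 = 18720 + 65006 = 83726
→ [19587, 9274, 22460, 39134, 83726]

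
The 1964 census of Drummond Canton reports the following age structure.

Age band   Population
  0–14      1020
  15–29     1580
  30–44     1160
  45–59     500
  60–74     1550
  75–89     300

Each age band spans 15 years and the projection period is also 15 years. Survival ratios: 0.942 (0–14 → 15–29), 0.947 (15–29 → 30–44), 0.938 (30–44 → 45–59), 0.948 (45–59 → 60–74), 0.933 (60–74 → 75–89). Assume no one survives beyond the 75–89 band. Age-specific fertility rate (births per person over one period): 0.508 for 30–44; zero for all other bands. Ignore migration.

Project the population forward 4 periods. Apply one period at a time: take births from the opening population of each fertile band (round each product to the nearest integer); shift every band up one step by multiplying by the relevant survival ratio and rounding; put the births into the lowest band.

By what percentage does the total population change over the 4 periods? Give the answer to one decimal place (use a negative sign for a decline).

-35.8

Let band 1 be 0–14 through band 6 = 75–89.
— Period 1 —
Births: 1160 × 0.508 = 589
Band 2: 1020 × 0.942 = 961
Band 3: 1580 × 0.947 = 1496
Band 4: 1160 × 0.938 = 1088
Band 5: 500 × 0.948 = 474
Band 6: 1550 × 0.933 = 1446
Giving 589 / 961 / 1496 / 1088 / 474 / 1446.
— Period 2 —
Births: 1496 × 0.508 = 760
Band 2: 589 × 0.942 = 555
Band 3: 961 × 0.947 = 910
Band 4: 1496 × 0.938 = 1403
Band 5: 1088 × 0.948 = 1031
Band 6: 474 × 0.933 = 442
Giving 760 / 555 / 910 / 1403 / 1031 / 442.
— Period 3 —
Births: 910 × 0.508 = 462
Band 2: 760 × 0.942 = 716
Band 3: 555 × 0.947 = 526
Band 4: 910 × 0.938 = 854
Band 5: 1403 × 0.948 = 1330
Band 6: 1031 × 0.933 = 962
Giving 462 / 716 / 526 / 854 / 1330 / 962.
— Period 4 —
Births: 526 × 0.508 = 267
Band 2: 462 × 0.942 = 435
Band 3: 716 × 0.947 = 678
Band 4: 526 × 0.938 = 493
Band 5: 854 × 0.948 = 810
Band 6: 1330 × 0.933 = 1241
Giving 267 / 435 / 678 / 493 / 810 / 1241.
Total: 6110 → 3924; change = -2186; percentage change = -35.8%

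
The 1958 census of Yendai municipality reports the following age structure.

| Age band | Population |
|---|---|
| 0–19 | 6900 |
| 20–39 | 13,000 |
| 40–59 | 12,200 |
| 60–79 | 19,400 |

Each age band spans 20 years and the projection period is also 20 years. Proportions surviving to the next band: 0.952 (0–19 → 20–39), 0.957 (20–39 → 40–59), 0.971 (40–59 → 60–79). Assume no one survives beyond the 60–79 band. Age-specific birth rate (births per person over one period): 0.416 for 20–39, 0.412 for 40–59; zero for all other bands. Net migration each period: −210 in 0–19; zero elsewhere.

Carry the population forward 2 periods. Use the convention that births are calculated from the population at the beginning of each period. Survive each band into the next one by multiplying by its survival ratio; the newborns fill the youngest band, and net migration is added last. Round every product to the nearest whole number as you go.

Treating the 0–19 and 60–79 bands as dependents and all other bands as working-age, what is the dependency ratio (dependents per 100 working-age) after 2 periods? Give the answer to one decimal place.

Numbering the bands 1..4 from youngest to oldest:
Period 1:
Births: 13000 × 0.416 = 5408, 12200 × 0.412 = 5026 ⇒ total 10434
Band 2: 6900 × 0.952 = 6569
Band 3: 13000 × 0.957 = 12441
Band 4: 12200 × 0.971 = 11846
Net migration: Band 1 − 210 → 10224
End of period: [10224, 6569, 12441, 11846]
Period 2:
Births: 6569 × 0.416 = 2733, 12441 × 0.412 = 5126 ⇒ total 7859
Band 2: 10224 × 0.952 = 9733
Band 3: 6569 × 0.957 = 6287
Band 4: 12441 × 0.971 = 12080
Net migration: Band 1 − 210 → 7649
End of period: [7649, 9733, 6287, 12080]
Dependents (band 0–19 + band 60–79) = 7649 + 12080 = 19729; working-age = 16020; ratio = 19729/16020 × 100 = 123.2

123.2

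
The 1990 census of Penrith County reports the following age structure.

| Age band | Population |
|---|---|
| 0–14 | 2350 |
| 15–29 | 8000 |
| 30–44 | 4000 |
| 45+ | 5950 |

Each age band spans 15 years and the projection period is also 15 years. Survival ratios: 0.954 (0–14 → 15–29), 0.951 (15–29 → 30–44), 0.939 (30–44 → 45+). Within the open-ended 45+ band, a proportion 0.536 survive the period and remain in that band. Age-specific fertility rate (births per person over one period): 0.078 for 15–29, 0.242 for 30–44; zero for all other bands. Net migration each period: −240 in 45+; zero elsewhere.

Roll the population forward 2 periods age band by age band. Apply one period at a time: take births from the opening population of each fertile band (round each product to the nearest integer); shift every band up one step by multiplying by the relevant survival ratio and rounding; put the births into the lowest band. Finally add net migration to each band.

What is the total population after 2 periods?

16165

Period 1:
Births: 8000 × 0.078 = 624  |  4000 × 0.242 = 968 ⇒ total 1592
15–29: 2350 × 0.954 = 2242
30–44: 8000 × 0.951 = 7608
45+: 4000 × 0.939 + 5950 × 0.536 = 3756 + 3189 = 6945
Net migration: 45+ − 240 → 6705
Population now: 0–14=1592, 15–29=2242, 30–44=7608, 45+=6705
Period 2:
Births: 2242 × 0.078 = 175  |  7608 × 0.242 = 1841 ⇒ total 2016
15–29: 1592 × 0.954 = 1519
30–44: 2242 × 0.951 = 2132
45+: 7608 × 0.939 + 6705 × 0.536 = 7144 + 3594 = 10738
Net migration: 45+ − 240 → 10498
Population now: 0–14=2016, 15–29=1519, 30–44=2132, 45+=10498
Total after period 2: 2016 + 1519 + 2132 + 10498 = 16165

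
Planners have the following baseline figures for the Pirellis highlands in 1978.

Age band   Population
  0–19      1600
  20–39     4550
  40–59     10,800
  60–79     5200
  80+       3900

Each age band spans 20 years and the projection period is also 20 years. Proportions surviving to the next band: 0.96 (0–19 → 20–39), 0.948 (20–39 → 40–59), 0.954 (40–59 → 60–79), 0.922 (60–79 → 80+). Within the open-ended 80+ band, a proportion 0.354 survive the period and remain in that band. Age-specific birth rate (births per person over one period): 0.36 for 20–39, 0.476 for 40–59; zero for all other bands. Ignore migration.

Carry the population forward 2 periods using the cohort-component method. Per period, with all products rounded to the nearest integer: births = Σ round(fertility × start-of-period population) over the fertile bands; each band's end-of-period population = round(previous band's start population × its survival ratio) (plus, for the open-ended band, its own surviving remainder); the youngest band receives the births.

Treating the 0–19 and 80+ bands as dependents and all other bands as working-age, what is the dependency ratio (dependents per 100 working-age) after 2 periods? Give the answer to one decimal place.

118.3

(Groups numbered youngest = 1 to oldest = 5.)
After projecting period 1:
Births: 4550 × 0.36 = 1638 ; 10800 × 0.476 = 5141 ⇒ total 6779
Group 2: 1600 × 0.96 = 1536
Group 3: 4550 × 0.948 = 4313
Group 4: 10800 × 0.954 = 10303
Group 5: 5200 × 0.922 + 3900 × 0.354 = 4794 + 1381 = 6175
Giving 6779 / 1536 / 4313 / 10303 / 6175.
After projecting period 2:
Births: 1536 × 0.36 = 553 ; 4313 × 0.476 = 2053 ⇒ total 2606
Group 2: 6779 × 0.96 = 6508
Group 3: 1536 × 0.948 = 1456
Group 4: 4313 × 0.954 = 4115
Group 5: 10303 × 0.922 + 6175 × 0.354 = 9499 + 2186 = 11685
Giving 2606 / 6508 / 1456 / 4115 / 11685.
Dependents (band 0–19 + band 80+) = 2606 + 11685 = 14291; working-age = 12079; ratio = 14291/12079 × 100 = 118.3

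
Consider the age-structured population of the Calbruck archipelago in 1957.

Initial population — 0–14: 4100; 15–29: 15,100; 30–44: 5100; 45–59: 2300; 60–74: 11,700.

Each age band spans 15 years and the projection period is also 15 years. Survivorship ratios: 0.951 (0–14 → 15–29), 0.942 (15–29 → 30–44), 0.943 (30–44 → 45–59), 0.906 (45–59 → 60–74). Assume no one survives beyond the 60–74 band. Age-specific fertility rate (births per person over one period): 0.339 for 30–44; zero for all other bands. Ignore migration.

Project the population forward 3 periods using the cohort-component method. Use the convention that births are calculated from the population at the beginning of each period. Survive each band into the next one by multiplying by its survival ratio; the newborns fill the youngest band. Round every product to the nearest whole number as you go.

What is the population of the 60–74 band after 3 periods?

12152

(Bands numbered youngest = 1 to oldest = 5.)
After projecting period 1:
Births: 5100 × 0.339 = 1729
Band 2: 4100 × 0.951 = 3899
Band 3: 15100 × 0.942 = 14224
Band 4: 5100 × 0.943 = 4809
Band 5: 2300 × 0.906 = 2084
→ [1729, 3899, 14224, 4809, 2084]
After projecting period 2:
Births: 14224 × 0.339 = 4822
Band 2: 1729 × 0.951 = 1644
Band 3: 3899 × 0.942 = 3673
Band 4: 14224 × 0.943 = 13413
Band 5: 4809 × 0.906 = 4357
→ [4822, 1644, 3673, 13413, 4357]
After projecting period 3:
Births: 3673 × 0.339 = 1245
Band 2: 4822 × 0.951 = 4586
Band 3: 1644 × 0.942 = 1549
Band 4: 3673 × 0.943 = 3464
Band 5: 13413 × 0.906 = 12152
→ [1245, 4586, 1549, 3464, 12152]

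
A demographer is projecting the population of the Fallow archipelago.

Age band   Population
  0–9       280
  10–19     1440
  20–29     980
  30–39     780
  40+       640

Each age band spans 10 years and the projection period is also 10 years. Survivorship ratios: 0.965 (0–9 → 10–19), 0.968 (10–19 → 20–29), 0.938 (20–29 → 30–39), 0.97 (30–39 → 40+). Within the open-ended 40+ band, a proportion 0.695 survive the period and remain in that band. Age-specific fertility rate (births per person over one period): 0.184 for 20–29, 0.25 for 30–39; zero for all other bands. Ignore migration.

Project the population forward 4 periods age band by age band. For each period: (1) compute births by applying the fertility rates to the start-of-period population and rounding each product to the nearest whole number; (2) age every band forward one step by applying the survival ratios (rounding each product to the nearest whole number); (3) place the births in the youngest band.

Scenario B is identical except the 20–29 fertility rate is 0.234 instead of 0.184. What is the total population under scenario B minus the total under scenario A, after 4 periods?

150

Period 1:
Births: 980 × 0.184 = 180  |  780 × 0.25 = 195 → total 375
10–19: 280 × 0.965 = 270
20–29: 1440 × 0.968 = 1394
30–39: 980 × 0.938 = 919
40+: 780 × 0.97 + 640 × 0.695 = 757 + 445 = 1202
→ [375, 270, 1394, 919, 1202]
Period 2:
Births: 1394 × 0.184 = 256  |  919 × 0.25 = 230 → total 486
10–19: 375 × 0.965 = 362
20–29: 270 × 0.968 = 261
30–39: 1394 × 0.938 = 1308
40+: 919 × 0.97 + 1202 × 0.695 = 891 + 835 = 1726
→ [486, 362, 261, 1308, 1726]
Period 3:
Births: 261 × 0.184 = 48  |  1308 × 0.25 = 327 → total 375
10–19: 486 × 0.965 = 469
20–29: 362 × 0.968 = 350
30–39: 261 × 0.938 = 245
40+: 1308 × 0.97 + 1726 × 0.695 = 1269 + 1200 = 2469
→ [375, 469, 350, 245, 2469]
Period 4:
Births: 350 × 0.184 = 64  |  245 × 0.25 = 61 → total 125
10–19: 375 × 0.965 = 362
20–29: 469 × 0.968 = 454
30–39: 350 × 0.938 = 328
40+: 245 × 0.97 + 2469 × 0.695 = 238 + 1716 = 1954
→ [125, 362, 454, 328, 1954]
Scenario A total after 4 periods: 3223
Scenario B projection —
Period 1:
Births: 980 × 0.234 = 229  |  780 × 0.25 = 195 → total 424
10–19: 280 × 0.965 = 270
20–29: 1440 × 0.968 = 1394
30–39: 980 × 0.938 = 919
40+: 780 × 0.97 + 640 × 0.695 = 757 + 445 = 1202
→ [424, 270, 1394, 919, 1202]
Period 2:
Births: 1394 × 0.234 = 326  |  919 × 0.25 = 230 → total 556
10–19: 424 × 0.965 = 409
20–29: 270 × 0.968 = 261
30–39: 1394 × 0.938 = 1308
40+: 919 × 0.97 + 1202 × 0.695 = 891 + 835 = 1726
→ [556, 409, 261, 1308, 1726]
Period 3:
Births: 261 × 0.234 = 61  |  1308 × 0.25 = 327 → total 388
10–19: 556 × 0.965 = 537
20–29: 409 × 0.968 = 396
30–39: 261 × 0.938 = 245
40+: 1308 × 0.97 + 1726 × 0.695 = 1269 + 1200 = 2469
→ [388, 537, 396, 245, 2469]
Period 4:
Births: 396 × 0.234 = 93  |  245 × 0.25 = 61 → total 154
10–19: 388 × 0.965 = 374
20–29: 537 × 0.968 = 520
30–39: 396 × 0.938 = 371
40+: 245 × 0.97 + 2469 × 0.695 = 238 + 1716 = 1954
→ [154, 374, 520, 371, 1954]
Scenario B total after 4 periods: 3373
Difference B − A = 3373 − 3223 = 150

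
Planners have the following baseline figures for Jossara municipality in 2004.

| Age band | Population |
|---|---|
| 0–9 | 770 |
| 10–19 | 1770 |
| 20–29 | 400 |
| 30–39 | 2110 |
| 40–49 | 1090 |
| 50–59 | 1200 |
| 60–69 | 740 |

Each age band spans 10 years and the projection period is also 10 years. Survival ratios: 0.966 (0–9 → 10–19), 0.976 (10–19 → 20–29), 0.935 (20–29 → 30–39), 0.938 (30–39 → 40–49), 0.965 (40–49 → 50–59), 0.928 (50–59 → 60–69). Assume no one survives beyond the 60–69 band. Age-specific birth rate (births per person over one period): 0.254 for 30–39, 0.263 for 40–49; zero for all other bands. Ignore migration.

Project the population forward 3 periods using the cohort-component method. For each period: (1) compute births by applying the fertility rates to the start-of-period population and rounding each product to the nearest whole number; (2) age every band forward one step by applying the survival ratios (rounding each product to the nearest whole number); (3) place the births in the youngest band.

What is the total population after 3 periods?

Numbering the groups 1..7 from youngest to oldest:
Period 1.
Births: 2110 * 0.254 = 536, 1090 * 0.263 = 287 ⇒ total 823
Group 2: 770 * 0.966 = 744
Group 3: 1770 * 0.976 = 1728
Group 4: 400 * 0.935 = 374
Group 5: 2110 * 0.938 = 1979
Group 6: 1090 * 0.965 = 1052
Group 7: 1200 * 0.928 = 1114
→ [823, 744, 1728, 374, 1979, 1052, 1114]
Period 2.
Births: 374 * 0.254 = 95, 1979 * 0.263 = 520 ⇒ total 615
Group 2: 823 * 0.966 = 795
Group 3: 744 * 0.976 = 726
Group 4: 1728 * 0.935 = 1616
Group 5: 374 * 0.938 = 351
Group 6: 1979 * 0.965 = 1910
Group 7: 1052 * 0.928 = 976
→ [615, 795, 726, 1616, 351, 1910, 976]
Period 3.
Births: 1616 * 0.254 = 410, 351 * 0.263 = 92 ⇒ total 502
Group 2: 615 * 0.966 = 594
Group 3: 795 * 0.976 = 776
Group 4: 726 * 0.935 = 679
Group 5: 1616 * 0.938 = 1516
Group 6: 351 * 0.965 = 339
Group 7: 1910 * 0.928 = 1772
→ [502, 594, 776, 679, 1516, 339, 1772]
Total after period 3: 502 + 594 + 776 + 679 + 1516 + 339 + 1772 = 6178

6178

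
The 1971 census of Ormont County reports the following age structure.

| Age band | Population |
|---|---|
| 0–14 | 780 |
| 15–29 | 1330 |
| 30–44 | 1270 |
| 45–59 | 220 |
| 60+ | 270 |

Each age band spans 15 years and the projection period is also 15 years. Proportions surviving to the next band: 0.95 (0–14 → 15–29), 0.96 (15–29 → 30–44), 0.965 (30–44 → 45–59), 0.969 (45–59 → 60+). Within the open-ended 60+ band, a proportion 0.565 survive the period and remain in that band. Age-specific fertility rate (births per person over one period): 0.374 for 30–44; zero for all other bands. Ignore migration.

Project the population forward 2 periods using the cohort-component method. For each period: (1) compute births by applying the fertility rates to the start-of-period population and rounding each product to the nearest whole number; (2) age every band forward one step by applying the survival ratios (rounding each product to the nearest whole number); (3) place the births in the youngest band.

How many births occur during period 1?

— Period 1 —
Births: 1270 * 0.374 = 475
15–29: 780 * 0.95 = 741
30–44: 1330 * 0.96 = 1277
45–59: 1270 * 0.965 = 1226
60+: 220 * 0.969 + 270 * 0.565 = 213 + 153 = 366
→ [475, 741, 1277, 1226, 366]

475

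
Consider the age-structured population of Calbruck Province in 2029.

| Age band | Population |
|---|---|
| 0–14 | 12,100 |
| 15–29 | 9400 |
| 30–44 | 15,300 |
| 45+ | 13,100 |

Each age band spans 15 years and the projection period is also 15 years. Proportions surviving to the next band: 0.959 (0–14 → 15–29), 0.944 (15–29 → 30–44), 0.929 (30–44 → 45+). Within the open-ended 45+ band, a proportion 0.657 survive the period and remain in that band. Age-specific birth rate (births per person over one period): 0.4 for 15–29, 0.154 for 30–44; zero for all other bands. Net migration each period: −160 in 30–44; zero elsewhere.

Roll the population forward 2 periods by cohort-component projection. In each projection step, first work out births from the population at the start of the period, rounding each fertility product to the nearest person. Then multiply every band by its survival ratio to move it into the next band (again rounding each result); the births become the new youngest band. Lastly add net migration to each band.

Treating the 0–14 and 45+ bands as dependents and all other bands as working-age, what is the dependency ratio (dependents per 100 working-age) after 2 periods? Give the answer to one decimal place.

174.5

Period 1:
Births: 9400 * 0.4 = 3760 ; 15300 * 0.154 = 2356 → total 6116
15–29: 12100 * 0.959 = 11604
30–44: 9400 * 0.944 = 8874
45+: 15300 * 0.929 + 13100 * 0.657 = 14214 + 8607 = 22821
Net migration: 30–44 − 160 → 8714
End of period: [6116, 11604, 8714, 22821]
Period 2:
Births: 11604 * 0.4 = 4642 ; 8714 * 0.154 = 1342 → total 5984
15–29: 6116 * 0.959 = 5865
30–44: 11604 * 0.944 = 10954
45+: 8714 * 0.929 + 22821 * 0.657 = 8095 + 14993 = 23088
Net migration: 30–44 − 160 → 10794
End of period: [5984, 5865, 10794, 23088]
Dependents (band 0–14 + band 45+) = 5984 + 23088 = 29072; working-age = 16659; ratio = 29072/16659 × 100 = 174.5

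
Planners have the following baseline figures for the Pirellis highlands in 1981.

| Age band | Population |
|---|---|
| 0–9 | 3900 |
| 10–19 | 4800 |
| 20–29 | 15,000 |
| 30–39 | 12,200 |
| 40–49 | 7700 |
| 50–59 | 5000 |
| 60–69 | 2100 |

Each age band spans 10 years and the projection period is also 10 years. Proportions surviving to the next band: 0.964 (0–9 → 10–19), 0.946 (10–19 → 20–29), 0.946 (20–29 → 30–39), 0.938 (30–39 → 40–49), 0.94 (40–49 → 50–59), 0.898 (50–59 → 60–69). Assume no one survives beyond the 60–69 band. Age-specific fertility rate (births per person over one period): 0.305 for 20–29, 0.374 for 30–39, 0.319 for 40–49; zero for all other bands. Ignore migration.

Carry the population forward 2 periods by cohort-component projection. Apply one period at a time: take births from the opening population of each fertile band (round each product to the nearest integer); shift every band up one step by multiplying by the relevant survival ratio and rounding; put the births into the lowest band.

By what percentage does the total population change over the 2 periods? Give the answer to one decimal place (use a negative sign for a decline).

Let band 1 be 0–9 through band 7 = 60–69.
Period 1:
Births: 15000 * 0.305 = 4575  |  12200 * 0.374 = 4563  |  7700 * 0.319 = 2456 — total 11594
Band 2: 3900 * 0.964 = 3760
Band 3: 4800 * 0.946 = 4541
Band 4: 15000 * 0.946 = 14190
Band 5: 12200 * 0.938 = 11444
Band 6: 7700 * 0.94 = 7238
Band 7: 5000 * 0.898 = 4490
Giving 11594 / 3760 / 4541 / 14190 / 11444 / 7238 / 4490.
Period 2:
Births: 4541 * 0.305 = 1385  |  14190 * 0.374 = 5307  |  11444 * 0.319 = 3651 — total 10343
Band 2: 11594 * 0.964 = 11177
Band 3: 3760 * 0.946 = 3557
Band 4: 4541 * 0.946 = 4296
Band 5: 14190 * 0.938 = 13310
Band 6: 11444 * 0.94 = 10757
Band 7: 7238 * 0.898 = 6500
Giving 10343 / 11177 / 3557 / 4296 / 13310 / 10757 / 6500.
Total: 50700 → 59940; change = 9240; percentage change = 18.2%

18.2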